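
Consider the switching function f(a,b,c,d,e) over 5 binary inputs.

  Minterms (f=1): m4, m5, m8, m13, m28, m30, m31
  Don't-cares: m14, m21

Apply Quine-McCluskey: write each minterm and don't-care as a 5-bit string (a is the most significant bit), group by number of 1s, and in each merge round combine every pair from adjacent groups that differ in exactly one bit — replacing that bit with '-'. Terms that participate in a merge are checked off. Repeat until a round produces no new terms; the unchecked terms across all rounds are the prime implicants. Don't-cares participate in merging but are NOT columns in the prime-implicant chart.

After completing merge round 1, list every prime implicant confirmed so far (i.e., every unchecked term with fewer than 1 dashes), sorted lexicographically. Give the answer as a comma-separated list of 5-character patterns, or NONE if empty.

[col 0] 00100*, 00101*, 01000, 01101*, 01110*, 10101*, 11100*, 11110*, 11111*
[col 1] -0101, -1110, 0-101, 0010-, 111-0, 1111-
Prime implicants: -0101, -1110, 0-101, 0010-, 01000, 111-0, 1111-

01000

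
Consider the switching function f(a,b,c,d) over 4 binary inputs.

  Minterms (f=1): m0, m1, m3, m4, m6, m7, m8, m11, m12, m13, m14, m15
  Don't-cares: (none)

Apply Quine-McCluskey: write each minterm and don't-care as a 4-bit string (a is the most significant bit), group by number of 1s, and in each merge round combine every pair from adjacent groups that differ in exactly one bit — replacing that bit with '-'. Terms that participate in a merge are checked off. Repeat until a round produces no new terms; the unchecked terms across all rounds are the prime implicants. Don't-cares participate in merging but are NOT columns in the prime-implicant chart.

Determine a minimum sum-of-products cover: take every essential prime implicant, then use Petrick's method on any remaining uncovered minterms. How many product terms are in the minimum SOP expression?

5

Round 0: 0000✓ 0001✓ 0011✓ 0100✓ 0110✓ 0111✓ 1000✓ 1011✓ 1100✓ 1101✓ 1110✓ 1111✓
Round 1: -000✓ -011✓ -100✓ -110✓ -111✓ 0-00✓ 0-11✓ 00-1 000- 01-0✓ 011-✓ 1-00✓ 1-11✓ 11-0✓ 11-1✓ 110-✓ 111-✓
Round 2: --00 --11 -1-0 -11- 11--
PIs = {--00, --11, -1-0, -11-, 00-1, 000-, 11--}
Coverage chart:
  m0: --00,000-
  m1: 00-1,000-
  m3: --11,00-1
  m4: --00,-1-0
  m6: -1-0,-11-
  m7: --11,-11-
  m8: --00 ←essential
  m11: --11 ←essential
  m12: --00,-1-0,11--
  m13: 11-- ←essential
  m14: -1-0,-11-,11--
  m15: --11,-11-,11--
Essential: --00, --11, 11--
Petrick residual → -1-0, 00-1
Min cover (5 terms): c'd' + cd + bd' + a'b'd + ab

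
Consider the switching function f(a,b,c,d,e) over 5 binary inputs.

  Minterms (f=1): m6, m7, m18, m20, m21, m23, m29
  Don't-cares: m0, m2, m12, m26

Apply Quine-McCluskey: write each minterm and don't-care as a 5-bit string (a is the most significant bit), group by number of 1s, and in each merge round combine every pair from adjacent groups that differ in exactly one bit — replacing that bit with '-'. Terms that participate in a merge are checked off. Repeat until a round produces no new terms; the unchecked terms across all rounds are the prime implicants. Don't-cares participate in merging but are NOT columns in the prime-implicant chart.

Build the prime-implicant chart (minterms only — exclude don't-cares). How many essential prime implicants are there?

size-2^0 implicants → 00000(✓)  00010(✓)  00110(✓)  00111(✓)  01100  10010(✓)  10100(✓)  10101(✓)  10111(✓)  11010(✓)  11101(✓)
size-2^1 implicants → -0010  -0111  00-10  000-0  0011-  1-010  1-101  101-1  1010-
Unchecked terms (primes): -0010, -0111, 00-10, 000-0, 0011-, 01100, 1-010, 1-101, 101-1, 1010-
Minterm coverage:
  m6 ⊆ 00-10,0011-
  m7 ⊆ -0111,0011-
  m18 ⊆ -0010,1-010
  m20 ⊆ 1010- [E]
  m21 ⊆ 1-101,101-1,1010-
  m23 ⊆ -0111,101-1
  m29 ⊆ 1-101 [E]
E = {1-101, 1010-}

2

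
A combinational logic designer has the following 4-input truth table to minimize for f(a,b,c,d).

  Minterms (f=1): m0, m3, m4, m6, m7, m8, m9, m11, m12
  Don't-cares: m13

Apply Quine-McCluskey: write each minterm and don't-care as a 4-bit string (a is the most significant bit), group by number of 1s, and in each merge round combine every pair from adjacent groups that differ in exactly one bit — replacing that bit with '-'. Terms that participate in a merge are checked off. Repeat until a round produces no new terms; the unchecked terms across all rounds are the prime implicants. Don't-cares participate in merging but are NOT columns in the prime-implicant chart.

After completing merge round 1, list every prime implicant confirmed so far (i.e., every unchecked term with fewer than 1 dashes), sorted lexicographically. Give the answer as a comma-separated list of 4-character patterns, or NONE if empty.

NONE

size-2^0 implicants → 0000(✓)  0011(✓)  0100(✓)  0110(✓)  0111(✓)  1000(✓)  1001(✓)  1011(✓)  1100(✓)  1101(✓)
size-2^1 implicants → -000(✓)  -011  -100(✓)  0-00(✓)  0-11  01-0  011-  1-00(✓)  1-01(✓)  10-1  100-(✓)  110-(✓)
size-2^2 implicants → --00  1-0-
Unchecked terms (primes): --00, -011, 0-11, 01-0, 011-, 1-0-, 10-1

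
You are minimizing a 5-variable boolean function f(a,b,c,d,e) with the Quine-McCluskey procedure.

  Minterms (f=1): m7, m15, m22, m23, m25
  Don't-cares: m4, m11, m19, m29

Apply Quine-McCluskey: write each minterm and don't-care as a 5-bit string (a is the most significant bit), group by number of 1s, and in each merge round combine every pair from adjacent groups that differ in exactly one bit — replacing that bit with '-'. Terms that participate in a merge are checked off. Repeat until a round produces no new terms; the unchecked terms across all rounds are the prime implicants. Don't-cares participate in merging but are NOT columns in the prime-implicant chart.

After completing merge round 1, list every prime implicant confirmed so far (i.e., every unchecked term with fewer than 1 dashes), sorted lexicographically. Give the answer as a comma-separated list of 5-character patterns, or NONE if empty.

00100

[col 0] 00100, 00111*, 01011*, 01111*, 10011*, 10110*, 10111*, 11001*, 11101*
[col 1] -0111, 0-111, 01-11, 10-11, 1011-, 11-01
Prime implicants: -0111, 0-111, 00100, 01-11, 10-11, 1011-, 11-01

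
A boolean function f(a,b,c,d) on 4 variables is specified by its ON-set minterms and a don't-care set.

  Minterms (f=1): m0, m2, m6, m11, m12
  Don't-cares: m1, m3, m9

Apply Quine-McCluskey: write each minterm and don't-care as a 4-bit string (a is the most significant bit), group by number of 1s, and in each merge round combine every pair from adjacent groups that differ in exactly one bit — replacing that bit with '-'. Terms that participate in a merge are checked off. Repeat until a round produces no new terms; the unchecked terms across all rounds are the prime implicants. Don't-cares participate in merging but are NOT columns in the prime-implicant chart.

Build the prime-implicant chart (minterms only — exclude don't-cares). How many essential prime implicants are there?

size-2^0 implicants → 0000(✓)  0001(✓)  0010(✓)  0011(✓)  0110(✓)  1001(✓)  1011(✓)  1100
size-2^1 implicants → -001(✓)  -011(✓)  0-10  00-0(✓)  00-1(✓)  000-(✓)  001-(✓)  10-1(✓)
size-2^2 implicants → -0-1  00--
Unchecked terms (primes): -0-1, 0-10, 00--, 1100
Minterm coverage:
  m0 ⊆ 00-- [E]
  m2 ⊆ 0-10,00--
  m6 ⊆ 0-10 [E]
  m11 ⊆ -0-1 [E]
  m12 ⊆ 1100 [E]
E = {-0-1, 0-10, 00--, 1100}

4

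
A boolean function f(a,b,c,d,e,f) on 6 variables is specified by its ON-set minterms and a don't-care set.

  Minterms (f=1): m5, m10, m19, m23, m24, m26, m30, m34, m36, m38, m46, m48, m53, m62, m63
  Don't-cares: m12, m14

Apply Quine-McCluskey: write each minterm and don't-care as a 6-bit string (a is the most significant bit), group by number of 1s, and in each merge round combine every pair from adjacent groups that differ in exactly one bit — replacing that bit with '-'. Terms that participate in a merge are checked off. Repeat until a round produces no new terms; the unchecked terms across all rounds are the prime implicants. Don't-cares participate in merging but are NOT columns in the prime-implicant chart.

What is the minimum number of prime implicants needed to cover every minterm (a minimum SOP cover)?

10

Round 0: 000101 001010✓ 001100✓ 001110✓ 010011✓ 010111✓ 011000✓ 011010✓ 011110✓ 100010✓ 100100✓ 100110✓ 101110✓ 110000 110101 111110✓ 111111✓
Round 1: -01110✓ -11110✓ 0-1010✓ 0-1110✓ 001-10✓ 0011-0 010-11 011-10✓ 0110-0 1-1110✓ 10-110 100-10 1001-0 11111-
Round 2: --1110 0-1-10
PIs = {--1110, 0-1-10, 000101, 0011-0, 010-11, 0110-0, 10-110, 100-10, 1001-0, 110000, 110101, 11111-}
Coverage chart:
  m5: 000101 ←essential
  m10: 0-1-10 ←essential
  m19: 010-11 ←essential
  m23: 010-11 ←essential
  m24: 0110-0 ←essential
  m26: 0-1-10,0110-0
  m30: --1110,0-1-10
  m34: 100-10 ←essential
  m36: 1001-0 ←essential
  m38: 10-110,100-10,1001-0
  m46: --1110,10-110
  m48: 110000 ←essential
  m53: 110101 ←essential
  m62: --1110,11111-
  m63: 11111- ←essential
Essential: 0-1-10, 000101, 010-11, 0110-0, 100-10, 1001-0, 110000, 110101, 11111-
Petrick residual → --1110
Min cover (10 terms): cdef' + a'cef' + a'b'c'de'f + a'bc'ef + a'bcd'f' + ab'c'ef' + ab'c'df' + abc'd'e'f' + abc'de'f + abcde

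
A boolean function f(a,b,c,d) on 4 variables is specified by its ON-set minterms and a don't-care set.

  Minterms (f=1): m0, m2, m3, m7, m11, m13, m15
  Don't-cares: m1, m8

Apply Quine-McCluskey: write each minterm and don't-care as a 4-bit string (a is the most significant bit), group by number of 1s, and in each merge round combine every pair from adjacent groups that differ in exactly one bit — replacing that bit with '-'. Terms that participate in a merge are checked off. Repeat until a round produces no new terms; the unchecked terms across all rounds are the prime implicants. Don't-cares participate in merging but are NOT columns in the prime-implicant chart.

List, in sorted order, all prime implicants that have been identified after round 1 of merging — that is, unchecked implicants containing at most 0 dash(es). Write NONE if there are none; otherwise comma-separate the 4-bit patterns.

[col 0] 0000*, 0001*, 0010*, 0011*, 0111*, 1000*, 1011*, 1101*, 1111*
[col 1] -000, -011*, -111*, 0-11*, 00-0*, 00-1*, 000-*, 001-*, 1-11*, 11-1
[col 2] --11, 00--
Prime implicants: --11, -000, 00--, 11-1

NONE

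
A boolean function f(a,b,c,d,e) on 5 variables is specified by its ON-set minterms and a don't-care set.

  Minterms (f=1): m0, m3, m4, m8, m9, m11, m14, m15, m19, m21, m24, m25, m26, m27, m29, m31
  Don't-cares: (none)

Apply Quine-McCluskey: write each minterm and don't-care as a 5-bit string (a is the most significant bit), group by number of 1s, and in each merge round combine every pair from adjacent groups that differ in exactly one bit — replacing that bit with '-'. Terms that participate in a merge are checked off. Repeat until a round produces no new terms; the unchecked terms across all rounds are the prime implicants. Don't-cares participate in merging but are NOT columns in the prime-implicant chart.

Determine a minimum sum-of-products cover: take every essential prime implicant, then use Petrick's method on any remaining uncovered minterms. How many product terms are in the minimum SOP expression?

7

Round 0: 00000✓ 00011✓ 00100✓ 01000✓ 01001✓ 01011✓ 01110✓ 01111✓ 10011✓ 10101✓ 11000✓ 11001✓ 11010✓ 11011✓ 11101✓ 11111✓
Round 1: -0011✓ -1000✓ -1001✓ -1011✓ -1111✓ 0-000 0-011✓ 00-00 01-11✓ 010-1✓ 0100-✓ 0111- 1-011✓ 1-101 11-01✓ 11-11✓ 110-0✓ 110-1✓ 1100-✓ 1101-✓ 111-1✓
Round 2: --011 -1-11 -10-1 -100- 11--1 110--
PIs = {--011, -1-11, -10-1, -100-, 0-000, 00-00, 0111-, 1-101, 11--1, 110--}
Coverage chart:
  m0: 0-000,00-00
  m3: --011 ←essential
  m4: 00-00 ←essential
  m8: -100-,0-000
  m9: -10-1,-100-
  m11: --011,-1-11,-10-1
  m14: 0111- ←essential
  m15: -1-11,0111-
  m19: --011 ←essential
  m21: 1-101 ←essential
  m24: -100-,110--
  m25: -10-1,-100-,11--1,110--
  m26: 110-- ←essential
  m27: --011,-1-11,-10-1,11--1,110--
  m29: 1-101,11--1
  m31: -1-11,11--1
Essential: --011, 00-00, 0111-, 1-101, 110--
Petrick residual → -1-11, -100-
Min cover (7 terms): c'de + bde + bc'd' + a'b'd'e' + a'bcd + acd'e + abc'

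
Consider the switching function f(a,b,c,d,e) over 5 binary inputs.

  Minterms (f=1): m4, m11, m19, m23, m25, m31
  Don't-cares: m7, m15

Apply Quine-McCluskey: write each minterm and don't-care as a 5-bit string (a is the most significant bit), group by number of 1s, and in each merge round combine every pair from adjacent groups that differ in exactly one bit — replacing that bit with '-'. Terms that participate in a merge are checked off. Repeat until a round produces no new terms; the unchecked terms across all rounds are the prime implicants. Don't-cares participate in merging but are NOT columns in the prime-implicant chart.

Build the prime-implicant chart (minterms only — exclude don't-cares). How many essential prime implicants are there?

size-2^0 implicants → 00100  00111(✓)  01011(✓)  01111(✓)  10011(✓)  10111(✓)  11001  11111(✓)
size-2^1 implicants → -0111(✓)  -1111(✓)  0-111(✓)  01-11  1-111(✓)  10-11
size-2^2 implicants → --111
Unchecked terms (primes): --111, 00100, 01-11, 10-11, 11001
Minterm coverage:
  m4 ⊆ 00100 [E]
  m11 ⊆ 01-11 [E]
  m19 ⊆ 10-11 [E]
  m23 ⊆ --111,10-11
  m25 ⊆ 11001 [E]
  m31 ⊆ --111 [E]
E = {--111, 00100, 01-11, 10-11, 11001}

5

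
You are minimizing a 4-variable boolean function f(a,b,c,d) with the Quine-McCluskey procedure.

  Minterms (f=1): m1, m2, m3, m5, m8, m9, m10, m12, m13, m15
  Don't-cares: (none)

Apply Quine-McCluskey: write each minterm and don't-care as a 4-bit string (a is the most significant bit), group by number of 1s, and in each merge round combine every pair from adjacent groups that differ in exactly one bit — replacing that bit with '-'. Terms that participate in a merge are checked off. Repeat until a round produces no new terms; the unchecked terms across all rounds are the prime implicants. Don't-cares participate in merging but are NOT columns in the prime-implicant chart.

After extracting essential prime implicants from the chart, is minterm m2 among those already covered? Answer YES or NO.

NO

[col 0] 0001*, 0010*, 0011*, 0101*, 1000*, 1001*, 1010*, 1100*, 1101*, 1111*
[col 1] -001*, -010, -101*, 0-01*, 00-1, 001-, 1-00*, 1-01*, 10-0, 100-*, 11-1, 110-*
[col 2] --01, 1-0-
Prime implicants: --01, -010, 00-1, 001-, 1-0-, 10-0, 11-1
PI chart (minterm → PIs covering it):
  1 | --01,00-1
  2 | -010,001-
  3 | 00-1,001-
  5 | --01  (sole → essential)
  8 | 1-0-,10-0
  9 | --01,1-0-
  10 | -010,10-0
  12 | 1-0-  (sole → essential)
  13 | --01,1-0-,11-1
  15 | 11-1  (sole → essential)
Essential prime implicants: --01, 1-0-, 11-1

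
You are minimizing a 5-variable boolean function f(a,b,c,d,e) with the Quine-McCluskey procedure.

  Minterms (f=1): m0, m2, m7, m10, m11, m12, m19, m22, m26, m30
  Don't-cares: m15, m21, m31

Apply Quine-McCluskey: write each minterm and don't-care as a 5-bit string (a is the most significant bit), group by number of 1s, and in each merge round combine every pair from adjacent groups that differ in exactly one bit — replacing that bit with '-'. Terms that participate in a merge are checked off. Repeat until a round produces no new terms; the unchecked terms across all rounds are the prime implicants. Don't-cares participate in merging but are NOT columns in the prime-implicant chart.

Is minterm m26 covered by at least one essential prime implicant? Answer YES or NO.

NO

Round 0: 00000✓ 00010✓ 00111✓ 01010✓ 01011✓ 01100 01111✓ 10011 10101 10110✓ 11010✓ 11110✓ 11111✓
Round 1: -1010 -1111 0-010 0-111 000-0 01-11 0101- 1-110 11-10 1111-
PIs = {-1010, -1111, 0-010, 0-111, 000-0, 01-11, 0101-, 01100, 1-110, 10011, 10101, 11-10, 1111-}
Coverage chart:
  m0: 000-0 ←essential
  m2: 0-010,000-0
  m7: 0-111 ←essential
  m10: -1010,0-010,0101-
  m11: 01-11,0101-
  m12: 01100 ←essential
  m19: 10011 ←essential
  m22: 1-110 ←essential
  m26: -1010,11-10
  m30: 1-110,11-10,1111-
Essential: 0-111, 000-0, 01100, 1-110, 10011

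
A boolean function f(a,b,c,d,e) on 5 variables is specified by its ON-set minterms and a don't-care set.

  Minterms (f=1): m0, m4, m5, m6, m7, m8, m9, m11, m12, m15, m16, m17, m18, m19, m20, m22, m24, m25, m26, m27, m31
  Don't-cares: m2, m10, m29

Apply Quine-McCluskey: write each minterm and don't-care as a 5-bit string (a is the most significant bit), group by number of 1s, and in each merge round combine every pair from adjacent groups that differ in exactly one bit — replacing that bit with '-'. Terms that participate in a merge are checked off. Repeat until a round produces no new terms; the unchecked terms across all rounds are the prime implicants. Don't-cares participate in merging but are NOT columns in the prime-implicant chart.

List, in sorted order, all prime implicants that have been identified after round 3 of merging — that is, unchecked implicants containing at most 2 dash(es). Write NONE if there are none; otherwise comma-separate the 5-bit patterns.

-1-11, 0--00, 0-111, 001--, 11--1

Round 0: 00000✓ 00010✓ 00100✓ 00101✓ 00110✓ 00111✓ 01000✓ 01001✓ 01010✓ 01011✓ 01100✓ 01111✓ 10000✓ 10001✓ 10010✓ 10011✓ 10100✓ 10110✓ 11000✓ 11001✓ 11010✓ 11011✓ 11101✓ 11111✓
Round 1: -0000✓ -0010✓ -0100✓ -0110✓ -1000✓ -1001✓ -1010✓ -1011✓ -1111✓ 0-000✓ 0-010✓ 0-100✓ 0-111 00-00✓ 00-10✓ 000-0✓ 001-0✓ 001-1✓ 0010-✓ 0011-✓ 01-00✓ 01-11✓ 010-0✓ 010-1✓ 0100-✓ 0101-✓ 1-000✓ 1-001✓ 1-010✓ 1-011✓ 10-00✓ 10-10✓ 100-0✓ 100-1✓ 1000-✓ 1001-✓ 101-0✓ 11-01✓ 11-11✓ 110-0✓ 110-1✓ 1100-✓ 1101-✓ 111-1✓
Round 2: --000✓ --010✓ -0-00✓ -0-10✓ -00-0✓ -01-0✓ -1-11 -10-0✓ -10-1✓ -100-✓ -101-✓ 0--00 0-0-0✓ 00--0✓ 001-- 010--✓ 1-0-0✓ 1-0-1✓ 1-00-✓ 1-01-✓ 10--0✓ 100--✓ 11--1 110--✓
Round 3: --0-0 -0--0 -10-- 1-0--
PIs = {--0-0, -0--0, -1-11, -10--, 0--00, 0-111, 001--, 1-0--, 11--1}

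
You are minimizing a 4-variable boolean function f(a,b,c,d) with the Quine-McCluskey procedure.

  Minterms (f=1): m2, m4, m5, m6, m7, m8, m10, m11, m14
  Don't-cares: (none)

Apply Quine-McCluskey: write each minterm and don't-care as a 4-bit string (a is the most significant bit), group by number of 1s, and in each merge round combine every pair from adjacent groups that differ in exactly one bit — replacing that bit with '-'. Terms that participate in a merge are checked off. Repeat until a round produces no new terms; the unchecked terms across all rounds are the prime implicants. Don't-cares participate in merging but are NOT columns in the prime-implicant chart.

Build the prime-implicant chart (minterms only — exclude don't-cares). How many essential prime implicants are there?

4

size-2^0 implicants → 0010(✓)  0100(✓)  0101(✓)  0110(✓)  0111(✓)  1000(✓)  1010(✓)  1011(✓)  1110(✓)
size-2^1 implicants → -010(✓)  -110(✓)  0-10(✓)  01-0(✓)  01-1(✓)  010-(✓)  011-(✓)  1-10(✓)  10-0  101-
size-2^2 implicants → --10  01--
Unchecked terms (primes): --10, 01--, 10-0, 101-
Minterm coverage:
  m2 ⊆ --10 [E]
  m4 ⊆ 01-- [E]
  m5 ⊆ 01-- [E]
  m6 ⊆ --10,01--
  m7 ⊆ 01-- [E]
  m8 ⊆ 10-0 [E]
  m10 ⊆ --10,10-0,101-
  m11 ⊆ 101- [E]
  m14 ⊆ --10 [E]
E = {--10, 01--, 10-0, 101-}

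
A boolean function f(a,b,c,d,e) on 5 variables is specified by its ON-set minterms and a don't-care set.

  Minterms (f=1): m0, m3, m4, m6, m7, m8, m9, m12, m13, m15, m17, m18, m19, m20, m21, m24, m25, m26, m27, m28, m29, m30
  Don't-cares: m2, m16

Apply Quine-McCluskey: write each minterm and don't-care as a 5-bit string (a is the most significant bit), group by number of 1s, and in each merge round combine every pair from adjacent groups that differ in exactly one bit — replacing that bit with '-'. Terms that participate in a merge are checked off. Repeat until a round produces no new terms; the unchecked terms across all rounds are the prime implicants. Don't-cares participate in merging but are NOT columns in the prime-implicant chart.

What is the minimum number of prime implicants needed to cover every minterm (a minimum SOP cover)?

size-2^0 implicants → 00000(✓)  00010(✓)  00011(✓)  00100(✓)  00110(✓)  00111(✓)  01000(✓)  01001(✓)  01100(✓)  01101(✓)  01111(✓)  10000(✓)  10001(✓)  10010(✓)  10011(✓)  10100(✓)  10101(✓)  11000(✓)  11001(✓)  11010(✓)  11011(✓)  11100(✓)  11101(✓)  11110(✓)
size-2^1 implicants → -0000(✓)  -0010(✓)  -0011(✓)  -0100(✓)  -1000(✓)  -1001(✓)  -1100(✓)  -1101(✓)  0-000(✓)  0-100(✓)  0-111  00-00(✓)  00-10(✓)  00-11(✓)  000-0(✓)  0001-(✓)  001-0(✓)  0011-(✓)  01-00(✓)  01-01(✓)  0100-(✓)  011-1  0110-(✓)  1-000(✓)  1-001(✓)  1-010(✓)  1-011(✓)  1-100(✓)  1-101(✓)  10-00(✓)  10-01(✓)  100-0(✓)  100-1(✓)  1000-(✓)  1001-(✓)  1010-(✓)  11-00(✓)  11-01(✓)  11-10(✓)  110-0(✓)  110-1(✓)  1100-(✓)  1101-(✓)  111-0(✓)  1110-(✓)
size-2^2 implicants → --000(✓)  --100(✓)  -0-00(✓)  -00-0  -001-  -1-00(✓)  -1-01(✓)  -100-(✓)  -110-(✓)  0--00(✓)  00--0  00-1-  01-0-(✓)  1--00(✓)  1--01(✓)  1-0-0(✓)  1-0-1(✓)  1-00-(✓)  1-01-(✓)  1-10-(✓)  10-0-(✓)  100--(✓)  11--0  11-0-(✓)  110--(✓)
size-2^3 implicants → ---00  -1-0-  1--0-  1-0--
Unchecked terms (primes): ---00, -00-0, -001-, -1-0-, 0-111, 00--0, 00-1-, 011-1, 1--0-, 1-0--, 11--0
Minterm coverage:
  m0 ⊆ ---00,-00-0,00--0
  m3 ⊆ -001-,00-1-
  m4 ⊆ ---00,00--0
  m6 ⊆ 00--0,00-1-
  m7 ⊆ 0-111,00-1-
  m8 ⊆ ---00,-1-0-
  m9 ⊆ -1-0- [E]
  m12 ⊆ ---00,-1-0-
  m13 ⊆ -1-0-,011-1
  m15 ⊆ 0-111,011-1
  m17 ⊆ 1--0-,1-0--
  m18 ⊆ -00-0,-001-,1-0--
  m19 ⊆ -001-,1-0--
  m20 ⊆ ---00,1--0-
  m21 ⊆ 1--0- [E]
  m24 ⊆ ---00,-1-0-,1--0-,1-0--,11--0
  m25 ⊆ -1-0-,1--0-,1-0--
  m26 ⊆ 1-0--,11--0
  m27 ⊆ 1-0-- [E]
  m28 ⊆ ---00,-1-0-,1--0-,11--0
  m29 ⊆ -1-0-,1--0-
  m30 ⊆ 11--0 [E]
E = {-1-0-, 1--0-, 1-0--, 11--0}
Petrick residual → ---00, 0-111, 00-1-
Cover = d'e' + bd' + a'cde + a'b'd + ad' + ac' + abe'  |cover|=7

7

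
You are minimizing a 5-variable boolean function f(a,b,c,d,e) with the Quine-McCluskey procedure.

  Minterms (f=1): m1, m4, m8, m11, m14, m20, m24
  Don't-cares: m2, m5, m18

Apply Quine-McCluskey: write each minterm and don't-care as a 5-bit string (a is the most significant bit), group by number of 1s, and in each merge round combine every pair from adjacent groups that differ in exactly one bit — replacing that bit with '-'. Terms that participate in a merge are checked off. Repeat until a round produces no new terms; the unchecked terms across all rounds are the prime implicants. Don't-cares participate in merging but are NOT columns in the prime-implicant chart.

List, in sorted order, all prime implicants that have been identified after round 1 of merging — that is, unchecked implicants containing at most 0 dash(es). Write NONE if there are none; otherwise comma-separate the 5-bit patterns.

size-2^0 implicants → 00001(✓)  00010(✓)  00100(✓)  00101(✓)  01000(✓)  01011  01110  10010(✓)  10100(✓)  11000(✓)
size-2^1 implicants → -0010  -0100  -1000  00-01  0010-
Unchecked terms (primes): -0010, -0100, -1000, 00-01, 0010-, 01011, 01110

01011, 01110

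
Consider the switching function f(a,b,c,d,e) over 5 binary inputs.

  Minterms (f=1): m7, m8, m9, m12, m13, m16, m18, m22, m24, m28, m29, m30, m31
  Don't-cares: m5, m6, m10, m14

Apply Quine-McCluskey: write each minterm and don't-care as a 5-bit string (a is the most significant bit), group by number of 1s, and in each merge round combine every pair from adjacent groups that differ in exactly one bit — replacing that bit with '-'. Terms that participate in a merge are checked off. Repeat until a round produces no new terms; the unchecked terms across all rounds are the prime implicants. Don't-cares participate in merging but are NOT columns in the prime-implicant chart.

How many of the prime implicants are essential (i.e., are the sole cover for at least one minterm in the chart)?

2

size-2^0 implicants → 00101(✓)  00110(✓)  00111(✓)  01000(✓)  01001(✓)  01010(✓)  01100(✓)  01101(✓)  01110(✓)  10000(✓)  10010(✓)  10110(✓)  11000(✓)  11100(✓)  11101(✓)  11110(✓)  11111(✓)
size-2^1 implicants → -0110(✓)  -1000(✓)  -1100(✓)  -1101(✓)  -1110(✓)  0-101  0-110(✓)  001-1  0011-  01-00(✓)  01-01(✓)  01-10(✓)  010-0(✓)  0100-(✓)  011-0(✓)  0110-(✓)  1-000  1-110(✓)  10-10  100-0  11-00(✓)  111-0(✓)  111-1(✓)  1110-(✓)  1111-(✓)
size-2^2 implicants → --110  -1-00  -11-0  -110-  01--0  01-0-  111--
Unchecked terms (primes): --110, -1-00, -11-0, -110-, 0-101, 001-1, 0011-, 01--0, 01-0-, 1-000, 10-10, 100-0, 111--
Minterm coverage:
  m7 ⊆ 001-1,0011-
  m8 ⊆ -1-00,01--0,01-0-
  m9 ⊆ 01-0- [E]
  m12 ⊆ -1-00,-11-0,-110-,01--0,01-0-
  m13 ⊆ -110-,0-101,01-0-
  m16 ⊆ 1-000,100-0
  m18 ⊆ 10-10,100-0
  m22 ⊆ --110,10-10
  m24 ⊆ -1-00,1-000
  m28 ⊆ -1-00,-11-0,-110-,111--
  m29 ⊆ -110-,111--
  m30 ⊆ --110,-11-0,111--
  m31 ⊆ 111-- [E]
E = {01-0-, 111--}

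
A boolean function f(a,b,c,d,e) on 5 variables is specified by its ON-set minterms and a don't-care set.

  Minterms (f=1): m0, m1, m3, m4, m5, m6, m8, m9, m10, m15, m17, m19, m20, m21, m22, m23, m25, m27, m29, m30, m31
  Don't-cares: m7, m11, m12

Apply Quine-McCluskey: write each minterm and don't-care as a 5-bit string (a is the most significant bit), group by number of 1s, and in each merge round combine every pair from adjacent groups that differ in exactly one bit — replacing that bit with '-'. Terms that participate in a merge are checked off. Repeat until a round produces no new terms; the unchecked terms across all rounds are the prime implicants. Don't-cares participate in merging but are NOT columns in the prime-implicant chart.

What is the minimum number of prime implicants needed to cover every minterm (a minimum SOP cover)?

6

size-2^0 implicants → 00000(✓)  00001(✓)  00011(✓)  00100(✓)  00101(✓)  00110(✓)  00111(✓)  01000(✓)  01001(✓)  01010(✓)  01011(✓)  01100(✓)  01111(✓)  10001(✓)  10011(✓)  10100(✓)  10101(✓)  10110(✓)  10111(✓)  11001(✓)  11011(✓)  11101(✓)  11110(✓)  11111(✓)
size-2^1 implicants → -0001(✓)  -0011(✓)  -0100(✓)  -0101(✓)  -0110(✓)  -0111(✓)  -1001(✓)  -1011(✓)  -1111(✓)  0-000(✓)  0-001(✓)  0-011(✓)  0-100(✓)  0-111(✓)  00-00(✓)  00-01(✓)  00-11(✓)  000-1(✓)  0000-(✓)  001-0(✓)  001-1(✓)  0010-(✓)  0011-(✓)  01-00(✓)  01-11(✓)  010-0(✓)  010-1(✓)  0100-(✓)  0101-(✓)  1-001(✓)  1-011(✓)  1-101(✓)  1-110(✓)  1-111(✓)  10-01(✓)  10-11(✓)  100-1(✓)  101-0(✓)  101-1(✓)  1010-(✓)  1011-(✓)  11-01(✓)  11-11(✓)  110-1(✓)  111-1(✓)  1111-(✓)
size-2^2 implicants → --001(✓)  --011(✓)  --111(✓)  -0-01(✓)  -0-11(✓)  -00-1(✓)  -01-0(✓)  -01-1(✓)  -010-(✓)  -011-(✓)  -1-11(✓)  -10-1(✓)  0--00  0--11(✓)  0-0-1(✓)  0-00-  00--1(✓)  00-0-  001--(✓)  010--  1--01(✓)  1--11(✓)  1-0-1(✓)  1-1-1(✓)  1-11-  10--1(✓)  101--(✓)  11--1(✓)
size-2^3 implicants → ---11  --0-1  -0--1  -01--  1---1
Unchecked terms (primes): ---11, --0-1, -0--1, -01--, 0--00, 0-00-, 00-0-, 010--, 1---1, 1-11-
Minterm coverage:
  m0 ⊆ 0--00,0-00-,00-0-
  m1 ⊆ --0-1,-0--1,0-00-,00-0-
  m3 ⊆ ---11,--0-1,-0--1
  m4 ⊆ -01--,0--00,00-0-
  m5 ⊆ -0--1,-01--,00-0-
  m6 ⊆ -01-- [E]
  m8 ⊆ 0--00,0-00-,010--
  m9 ⊆ --0-1,0-00-,010--
  m10 ⊆ 010-- [E]
  m15 ⊆ ---11 [E]
  m17 ⊆ --0-1,-0--1,1---1
  m19 ⊆ ---11,--0-1,-0--1,1---1
  m20 ⊆ -01-- [E]
  m21 ⊆ -0--1,-01--,1---1
  m22 ⊆ -01--,1-11-
  m23 ⊆ ---11,-0--1,-01--,1---1,1-11-
  m25 ⊆ --0-1,1---1
  m27 ⊆ ---11,--0-1,1---1
  m29 ⊆ 1---1 [E]
  m30 ⊆ 1-11- [E]
  m31 ⊆ ---11,1---1,1-11-
E = {---11, -01--, 010--, 1---1, 1-11-}
Petrick residual → 0-00-
Cover = de + b'c + a'c'd' + a'bc' + ae + acd  |cover|=6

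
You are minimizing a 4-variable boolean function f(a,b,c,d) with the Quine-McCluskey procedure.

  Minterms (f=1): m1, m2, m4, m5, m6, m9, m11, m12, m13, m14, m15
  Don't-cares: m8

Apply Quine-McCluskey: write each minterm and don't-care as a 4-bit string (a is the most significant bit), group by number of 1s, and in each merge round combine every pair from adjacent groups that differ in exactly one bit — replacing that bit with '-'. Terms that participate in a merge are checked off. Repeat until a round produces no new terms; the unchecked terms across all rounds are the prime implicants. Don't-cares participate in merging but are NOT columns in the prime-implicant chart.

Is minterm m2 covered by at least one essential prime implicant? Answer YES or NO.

YES

Round 0: 0001✓ 0010✓ 0100✓ 0101✓ 0110✓ 1000✓ 1001✓ 1011✓ 1100✓ 1101✓ 1110✓ 1111✓
Round 1: -001✓ -100✓ -101✓ -110✓ 0-01✓ 0-10 01-0✓ 010-✓ 1-00✓ 1-01✓ 1-11✓ 10-1✓ 100-✓ 11-0✓ 11-1✓ 110-✓ 111-✓
Round 2: --01 -1-0 -10- 1--1 1-0- 11--
PIs = {--01, -1-0, -10-, 0-10, 1--1, 1-0-, 11--}
Coverage chart:
  m1: --01 ←essential
  m2: 0-10 ←essential
  m4: -1-0,-10-
  m5: --01,-10-
  m6: -1-0,0-10
  m9: --01,1--1,1-0-
  m11: 1--1 ←essential
  m12: -1-0,-10-,1-0-,11--
  m13: --01,-10-,1--1,1-0-,11--
  m14: -1-0,11--
  m15: 1--1,11--
Essential: --01, 0-10, 1--1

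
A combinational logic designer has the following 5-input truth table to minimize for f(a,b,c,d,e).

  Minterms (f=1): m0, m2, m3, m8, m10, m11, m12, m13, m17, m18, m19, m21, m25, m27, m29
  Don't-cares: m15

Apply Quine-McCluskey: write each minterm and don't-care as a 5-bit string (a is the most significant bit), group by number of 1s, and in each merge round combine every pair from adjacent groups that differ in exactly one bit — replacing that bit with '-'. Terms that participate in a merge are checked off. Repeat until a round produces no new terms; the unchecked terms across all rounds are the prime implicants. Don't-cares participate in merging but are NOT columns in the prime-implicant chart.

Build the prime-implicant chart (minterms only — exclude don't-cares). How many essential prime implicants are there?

3

[col 0] 00000*, 00010*, 00011*, 01000*, 01010*, 01011*, 01100*, 01101*, 01111*, 10001*, 10010*, 10011*, 10101*, 11001*, 11011*, 11101*
[col 1] -0010*, -0011*, -1011*, -1101, 0-000*, 0-010*, 0-011*, 000-0*, 0001-*, 01-00, 01-11, 010-0*, 0101-*, 011-1, 0110-, 1-001*, 1-011*, 1-101*, 10-01*, 100-1*, 1001-*, 11-01*, 110-1*
[col 2] --011, -001-, 0-0-0, 0-01-, 1--01, 1-0-1
Prime implicants: --011, -001-, -1101, 0-0-0, 0-01-, 01-00, 01-11, 011-1, 0110-, 1--01, 1-0-1
PI chart (minterm → PIs covering it):
  0 | 0-0-0  (sole → essential)
  2 | -001-,0-0-0,0-01-
  3 | --011,-001-,0-01-
  8 | 0-0-0,01-00
  10 | 0-0-0,0-01-
  11 | --011,0-01-,01-11
  12 | 01-00,0110-
  13 | -1101,011-1,0110-
  17 | 1--01,1-0-1
  18 | -001-  (sole → essential)
  19 | --011,-001-,1-0-1
  21 | 1--01  (sole → essential)
  25 | 1--01,1-0-1
  27 | --011,1-0-1
  29 | -1101,1--01
Essential prime implicants: -001-, 0-0-0, 1--01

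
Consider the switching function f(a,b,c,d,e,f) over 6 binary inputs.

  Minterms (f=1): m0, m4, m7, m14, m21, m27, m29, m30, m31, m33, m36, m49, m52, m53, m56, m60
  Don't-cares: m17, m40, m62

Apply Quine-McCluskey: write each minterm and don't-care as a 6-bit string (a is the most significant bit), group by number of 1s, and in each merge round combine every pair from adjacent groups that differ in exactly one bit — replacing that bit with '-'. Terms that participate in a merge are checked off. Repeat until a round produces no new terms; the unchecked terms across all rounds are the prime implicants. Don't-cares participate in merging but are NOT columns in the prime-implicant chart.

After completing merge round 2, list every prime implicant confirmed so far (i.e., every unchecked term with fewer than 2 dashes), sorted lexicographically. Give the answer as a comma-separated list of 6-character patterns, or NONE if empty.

Round 0: 000000✓ 000100✓ 000111 001110✓ 010001✓ 010101✓ 011011✓ 011101✓ 011110✓ 011111✓ 100001✓ 100100✓ 101000✓ 110001✓ 110100✓ 110101✓ 111000✓ 111100✓ 111110✓
Round 1: -00100 -10001✓ -10101✓ -11110 0-1110 000-00 01-101 010-01✓ 011-11 0111-1 01111- 1-0001 1-0100 1-1000 11-100 110-01✓ 11010- 111-00 1111-0
Round 2: -10-01
PIs = {-00100, -10-01, -11110, 0-1110, 000-00, 000111, 01-101, 011-11, 0111-1, 01111-, 1-0001, 1-0100, 1-1000, 11-100, 11010-, 111-00, 1111-0}

-00100, -11110, 0-1110, 000-00, 000111, 01-101, 011-11, 0111-1, 01111-, 1-0001, 1-0100, 1-1000, 11-100, 11010-, 111-00, 1111-0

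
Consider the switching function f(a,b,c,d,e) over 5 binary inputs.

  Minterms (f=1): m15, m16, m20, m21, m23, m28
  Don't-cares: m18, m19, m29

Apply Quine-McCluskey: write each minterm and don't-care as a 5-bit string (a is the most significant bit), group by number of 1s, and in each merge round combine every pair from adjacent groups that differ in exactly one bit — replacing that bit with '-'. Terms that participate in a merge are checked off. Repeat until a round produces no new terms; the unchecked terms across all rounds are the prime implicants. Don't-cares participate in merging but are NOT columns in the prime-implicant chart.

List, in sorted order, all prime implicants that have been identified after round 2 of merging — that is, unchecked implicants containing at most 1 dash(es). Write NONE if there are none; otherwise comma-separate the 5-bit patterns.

[col 0] 01111, 10000*, 10010*, 10011*, 10100*, 10101*, 10111*, 11100*, 11101*
[col 1] 1-100*, 1-101*, 10-00, 10-11, 100-0, 1001-, 101-1, 1010-*, 1110-*
[col 2] 1-10-
Prime implicants: 01111, 1-10-, 10-00, 10-11, 100-0, 1001-, 101-1

01111, 10-00, 10-11, 100-0, 1001-, 101-1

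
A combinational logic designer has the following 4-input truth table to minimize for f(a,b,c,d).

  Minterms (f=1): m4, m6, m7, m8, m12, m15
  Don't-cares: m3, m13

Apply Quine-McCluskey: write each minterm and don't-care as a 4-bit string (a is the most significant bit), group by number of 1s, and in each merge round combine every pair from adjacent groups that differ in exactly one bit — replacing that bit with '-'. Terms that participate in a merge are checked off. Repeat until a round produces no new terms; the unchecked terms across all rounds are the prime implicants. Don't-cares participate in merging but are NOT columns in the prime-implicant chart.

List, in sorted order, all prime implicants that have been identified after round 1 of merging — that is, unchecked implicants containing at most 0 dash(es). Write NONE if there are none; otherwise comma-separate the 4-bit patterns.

Round 0: 0011✓ 0100✓ 0110✓ 0111✓ 1000✓ 1100✓ 1101✓ 1111✓
Round 1: -100 -111 0-11 01-0 011- 1-00 11-1 110-
PIs = {-100, -111, 0-11, 01-0, 011-, 1-00, 11-1, 110-}

NONE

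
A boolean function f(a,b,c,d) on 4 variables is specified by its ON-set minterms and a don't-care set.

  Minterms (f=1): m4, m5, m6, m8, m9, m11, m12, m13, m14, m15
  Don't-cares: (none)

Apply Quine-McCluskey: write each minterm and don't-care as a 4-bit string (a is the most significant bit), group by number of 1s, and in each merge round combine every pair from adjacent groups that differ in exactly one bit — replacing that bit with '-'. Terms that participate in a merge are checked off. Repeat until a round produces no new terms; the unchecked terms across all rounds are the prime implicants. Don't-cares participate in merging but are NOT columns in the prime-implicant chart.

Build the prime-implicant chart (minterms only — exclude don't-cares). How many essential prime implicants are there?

Round 0: 0100✓ 0101✓ 0110✓ 1000✓ 1001✓ 1011✓ 1100✓ 1101✓ 1110✓ 1111✓
Round 1: -100✓ -101✓ -110✓ 01-0✓ 010-✓ 1-00✓ 1-01✓ 1-11✓ 10-1✓ 100-✓ 11-0✓ 11-1✓ 110-✓ 111-✓
Round 2: -1-0 -10- 1--1 1-0- 11--
PIs = {-1-0, -10-, 1--1, 1-0-, 11--}
Coverage chart:
  m4: -1-0,-10-
  m5: -10- ←essential
  m6: -1-0 ←essential
  m8: 1-0- ←essential
  m9: 1--1,1-0-
  m11: 1--1 ←essential
  m12: -1-0,-10-,1-0-,11--
  m13: -10-,1--1,1-0-,11--
  m14: -1-0,11--
  m15: 1--1,11--
Essential: -1-0, -10-, 1--1, 1-0-

4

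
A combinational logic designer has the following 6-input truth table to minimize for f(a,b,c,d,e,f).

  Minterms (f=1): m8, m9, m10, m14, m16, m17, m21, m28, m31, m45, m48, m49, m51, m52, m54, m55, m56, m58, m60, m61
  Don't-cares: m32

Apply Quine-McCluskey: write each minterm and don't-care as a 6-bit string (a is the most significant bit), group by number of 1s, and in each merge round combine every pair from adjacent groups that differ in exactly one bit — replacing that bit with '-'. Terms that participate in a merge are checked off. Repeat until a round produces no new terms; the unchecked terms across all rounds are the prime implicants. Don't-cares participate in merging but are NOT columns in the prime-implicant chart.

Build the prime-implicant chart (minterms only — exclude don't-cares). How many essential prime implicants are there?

Round 0: 001000✓ 001001✓ 001010✓ 001110✓ 010000✓ 010001✓ 010101✓ 011100✓ 011111 100000✓ 101101✓ 110000✓ 110001✓ 110011✓ 110100✓ 110110✓ 110111✓ 111000✓ 111010✓ 111100✓ 111101✓
Round 1: -10000✓ -10001✓ -11100 001-10 0010-0 00100- 010-01 01000-✓ 1-0000 1-1101 11-000✓ 11-100✓ 110-00✓ 110-11 1100-1 11000-✓ 1101-0 11011- 111-00✓ 1110-0 11110-
Round 2: -1000- 11--00
PIs = {-1000-, -11100, 001-10, 0010-0, 00100-, 010-01, 011111, 1-0000, 1-1101, 11--00, 110-11, 1100-1, 1101-0, 11011-, 1110-0, 11110-}
Coverage chart:
  m8: 0010-0,00100-
  m9: 00100- ←essential
  m10: 001-10,0010-0
  m14: 001-10 ←essential
  m16: -1000- ←essential
  m17: -1000-,010-01
  m21: 010-01 ←essential
  m28: -11100 ←essential
  m31: 011111 ←essential
  m45: 1-1101 ←essential
  m48: -1000-,1-0000,11--00
  m49: -1000-,1100-1
  m51: 110-11,1100-1
  m52: 11--00,1101-0
  m54: 1101-0,11011-
  m55: 110-11,11011-
  m56: 11--00,1110-0
  m58: 1110-0 ←essential
  m60: -11100,11--00,11110-
  m61: 1-1101,11110-
Essential: -1000-, -11100, 001-10, 00100-, 010-01, 011111, 1-1101, 1110-0

8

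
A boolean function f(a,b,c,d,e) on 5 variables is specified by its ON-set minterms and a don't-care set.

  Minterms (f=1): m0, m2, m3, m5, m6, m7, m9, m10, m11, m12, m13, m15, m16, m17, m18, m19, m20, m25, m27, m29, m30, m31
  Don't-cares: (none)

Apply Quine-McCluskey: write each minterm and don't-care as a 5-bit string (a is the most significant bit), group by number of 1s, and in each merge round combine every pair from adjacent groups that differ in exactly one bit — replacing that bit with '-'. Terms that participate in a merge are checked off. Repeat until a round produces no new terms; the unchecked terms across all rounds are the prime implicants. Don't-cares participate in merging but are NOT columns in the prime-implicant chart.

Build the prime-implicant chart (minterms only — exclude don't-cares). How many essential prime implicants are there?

Round 0: 00000✓ 00010✓ 00011✓ 00101✓ 00110✓ 00111✓ 01001✓ 01010✓ 01011✓ 01100✓ 01101✓ 01111✓ 10000✓ 10001✓ 10010✓ 10011✓ 10100✓ 11001✓ 11011✓ 11101✓ 11110✓ 11111✓
Round 1: -0000✓ -0010✓ -0011✓ -1001✓ -1011✓ -1101✓ -1111✓ 0-010✓ 0-011✓ 0-101✓ 0-111✓ 00-10✓ 00-11✓ 000-0✓ 0001-✓ 001-1✓ 0011-✓ 01-01✓ 01-11✓ 010-1✓ 0101-✓ 011-1✓ 0110- 1-001✓ 1-011✓ 10-00 100-0✓ 100-1✓ 1000-✓ 1001-✓ 11-01✓ 11-11✓ 110-1✓ 111-1✓ 1111-
Round 2: --011 -00-0 -001- -1-01✓ -1-11✓ -10-1✓ -11-1✓ 0--11 0-01- 0-1-1 00-1- 01--1✓ 1-0-1 100-- 11--1✓
Round 3: -1--1
PIs = {--011, -00-0, -001-, -1--1, 0--11, 0-01-, 0-1-1, 00-1-, 0110-, 1-0-1, 10-00, 100--, 1111-}
Coverage chart:
  m0: -00-0 ←essential
  m2: -00-0,-001-,0-01-,00-1-
  m3: --011,-001-,0--11,0-01-,00-1-
  m5: 0-1-1 ←essential
  m6: 00-1- ←essential
  m7: 0--11,0-1-1,00-1-
  m9: -1--1 ←essential
  m10: 0-01- ←essential
  m11: --011,-1--1,0--11,0-01-
  m12: 0110- ←essential
  m13: -1--1,0-1-1,0110-
  m15: -1--1,0--11,0-1-1
  m16: -00-0,10-00,100--
  m17: 1-0-1,100--
  m18: -00-0,-001-,100--
  m19: --011,-001-,1-0-1,100--
  m20: 10-00 ←essential
  m25: -1--1,1-0-1
  m27: --011,-1--1,1-0-1
  m29: -1--1 ←essential
  m30: 1111- ←essential
  m31: -1--1,1111-
Essential: -00-0, -1--1, 0-01-, 0-1-1, 00-1-, 0110-, 10-00, 1111-

8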